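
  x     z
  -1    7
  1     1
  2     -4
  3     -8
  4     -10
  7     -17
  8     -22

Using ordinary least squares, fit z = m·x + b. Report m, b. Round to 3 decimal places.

MᵀM·[m, b]ᵀ = Mᵀz reads: 144·m + 24·b = -373;  24·m + 7·b = -53.
(Σx·x = 144, Σx = 24, Σ1 = 7, Σx·z = -373, Σz = -53.)
Δ = 144·7 − 24² = 432.
m = ((-373)·7 − 24·(-53))/432 = -1339/432; b = (144·(-53) − 24·(-373))/432 = 55/18.

m = -3.100, b = 3.056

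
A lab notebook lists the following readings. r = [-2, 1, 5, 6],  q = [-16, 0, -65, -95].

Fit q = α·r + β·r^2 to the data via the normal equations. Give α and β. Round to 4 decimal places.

α = 2.0739, β = -2.9936

Compute the Gram sums: Σr·r = 66, Σr·r^2 = 334, Σr^2·r^2 = 1938.
Right-hand side: Σr·q = -863, Σr^2·q = -5109.
XᵀX·[α, β]ᵀ = Xᵀq becomes [[66, 334]; [334, 1938]]·[α, β]ᵀ = [-863, -5109]ᵀ.
Δ = 66·1938 − 334² = 16352.
α = ((-863)·1938 − 334·(-5109))/16352 = 4239/2044; β = (66·(-5109) − 334·(-863))/16352 = -6119/2044.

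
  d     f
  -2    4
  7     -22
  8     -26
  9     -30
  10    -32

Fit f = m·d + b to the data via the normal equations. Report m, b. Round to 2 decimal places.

From the data, Σd·d = 298, Σd = 32, Σ1 = 5.
Moment sums: Σd·f = -960, Σf = -106.
Normal equations: [[298, 32]; [32, 5]]·[m, b]ᵀ = [-960, -106]ᵀ.
Eliminating b: 5·(row 1) − 32·(row 2) gives 466·m = 5·(-960) − 32·(-106) = -1408, so m = -704/233.
Then b = ((-106) − 32·(-704/233))/5 = -434/233.

m = -3.02, b = -1.86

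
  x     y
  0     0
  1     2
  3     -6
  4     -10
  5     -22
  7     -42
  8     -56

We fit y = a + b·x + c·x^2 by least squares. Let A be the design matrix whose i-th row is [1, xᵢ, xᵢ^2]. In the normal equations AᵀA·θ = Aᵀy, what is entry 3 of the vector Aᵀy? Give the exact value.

-6404

Entry 3 ↔ basis x^2, so (Aᵀy)_{3} = Σᵢ (x^2)·yᵢ = (0)·(0) + (1)·(2) + (9)·(-6) + (16)·(-10) + (25)·(-22) + (49)·(-42) + (64)·(-56) = -6404.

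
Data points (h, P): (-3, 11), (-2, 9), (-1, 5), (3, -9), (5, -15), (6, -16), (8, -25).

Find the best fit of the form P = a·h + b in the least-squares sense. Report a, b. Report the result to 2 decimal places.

a = -3.25, b = 1.72

Setting ∂/∂a … = 0 gives: 148·a + 16·b = -454;  16·a + 7·b = -40.
(Σh·h = 148, Σh = 16, Σ1 = 7, Σh·P = -454, ΣP = -40.)
Eliminating b: 7·(row 1) − 16·(row 2) gives 780·a = 7·(-454) − 16·(-40) = -2538, so a = -423/130.
Then b = ((-40) − 16·(-423/130))/7 = 112/65.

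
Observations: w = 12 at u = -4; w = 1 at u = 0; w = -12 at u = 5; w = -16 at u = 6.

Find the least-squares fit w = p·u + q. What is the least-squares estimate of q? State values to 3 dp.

Forming XᵀX = [[77, 7]; [7, 4]] and Xᵀw = [-204, -15]ᵀ gives XᵀX·[p, q]ᵀ = Xᵀw.
Δ = 77·4 − 7² = 259.
p = ((-204)·4 − 7·(-15))/259 = -711/259; q = (77·(-15) − 7·(-204))/259 = 39/37.

q = 1.054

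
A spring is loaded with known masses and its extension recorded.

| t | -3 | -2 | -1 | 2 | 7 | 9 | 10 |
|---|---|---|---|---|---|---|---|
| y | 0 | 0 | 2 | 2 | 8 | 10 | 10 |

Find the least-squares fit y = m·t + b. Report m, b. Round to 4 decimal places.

Normal-equation sums: Σt·t = 248, Σt = 22, Σ1 = 7.
Moment sums: Σt·y = 248, Σy = 32.
Δ = 248·7 − 22² = 1252.
m = (248·7 − 22·32)/1252 = 258/313; b = (248·32 − 22·248)/1252 = 620/313.

m = 0.8243, b = 1.9808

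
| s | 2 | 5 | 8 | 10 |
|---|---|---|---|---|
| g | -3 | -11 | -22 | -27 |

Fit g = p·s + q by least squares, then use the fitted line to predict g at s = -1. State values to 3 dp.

ĝ = 6.592

With design matrix M, MᵀM = [[193, 25]; [25, 4]] and Mᵀg = [-507, -63]ᵀ.
Δ = 193·4 − 25² = 147.
p = ((-507)·4 − 25·(-63))/147 = -151/49; q = (193·(-63) − 25·(-507))/147 = 172/49.
At s = -1: ĝ = (-151/49)·(-1) + (172/49)·(1) = 323/49.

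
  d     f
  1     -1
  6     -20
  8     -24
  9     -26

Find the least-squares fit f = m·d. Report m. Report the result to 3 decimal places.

m = -3.005

Forming XᵀX = [[182]] and Xᵀf = [-547]ᵀ gives XᵀX·[m]ᵀ = Xᵀf.
m = (-547)/182 = -3.00549.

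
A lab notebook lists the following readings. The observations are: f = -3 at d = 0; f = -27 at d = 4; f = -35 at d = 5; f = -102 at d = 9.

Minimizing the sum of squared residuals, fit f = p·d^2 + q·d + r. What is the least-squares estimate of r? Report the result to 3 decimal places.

From the data, Σd^2·d^2 = 7442, Σd^2·d = 918, Σd^2 = 122, Σd·d = 122, Σd = 18, Σ1 = 4.
For Mᵀf: Σd^2·f = -9569, Σd·f = -1201, Σf = -167.
Row-reducing yields p = -43/40, q = -2113/1640, r = -519/164.

r = -3.165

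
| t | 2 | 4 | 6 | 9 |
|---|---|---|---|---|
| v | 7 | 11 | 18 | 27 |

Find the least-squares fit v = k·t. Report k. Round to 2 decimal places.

k = 2.99

Compute the Gram sums: Σt·t = 137.
Moment sums: Σt·v = 409.
Normal equations: [[137]]·[k]ᵀ = [409]ᵀ.
k = 409/137 = 2.9854.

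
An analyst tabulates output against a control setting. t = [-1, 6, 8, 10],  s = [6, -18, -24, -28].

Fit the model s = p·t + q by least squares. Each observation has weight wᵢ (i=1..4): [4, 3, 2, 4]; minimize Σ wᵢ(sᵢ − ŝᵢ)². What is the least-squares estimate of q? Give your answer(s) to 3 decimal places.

q = 2.351

Setting ∂/∂p … = 0 gives: 640·p + 70·q = -1852;  70·p + 13·q = -190.
(Σwᵢ·t·t = 640, Σwᵢ·t = 70, Σwᵢ·1 = 13, Σwᵢ·t·s = -1852, Σwᵢ·s = -190.)
Determinant 640·13 − 70² = 3420.
p = ((-1852)·13 − 70·(-190))/3420 = -898/285; q = (640·(-190) − 70·(-1852))/3420 = 134/57.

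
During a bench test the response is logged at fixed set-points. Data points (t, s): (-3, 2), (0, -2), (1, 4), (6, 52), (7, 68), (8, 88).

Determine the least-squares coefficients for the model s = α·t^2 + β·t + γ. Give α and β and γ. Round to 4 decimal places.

Compute the Gram sums: Σt^2·t^2 = 7875, Σt^2·t = 1045, Σt^2 = 159, Σt·t = 159, Σt = 19, Σ1 = 6.
And Σt^2·s = 10858, Σt·s = 1490, Σs = 212.
So XᵀX·[α, β, γ]ᵀ = Xᵀs: [[7875, 1045, 159]; [1045, 159, 19]; [159, 19, 6]]·[α, β, γ]ᵀ = [10858, 1490, 212]ᵀ.
Inverting the 3×3 Gram matrix, [α, β, γ]ᵀ = [27967/25746, 20011/8582, -10769/12873]ᵀ.

α = 1.0863, β = 2.3317, γ = -0.8366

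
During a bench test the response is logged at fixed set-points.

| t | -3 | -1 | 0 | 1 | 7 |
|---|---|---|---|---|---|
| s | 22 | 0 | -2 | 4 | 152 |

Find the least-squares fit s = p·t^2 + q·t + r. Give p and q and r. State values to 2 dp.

Normal-equation sums: Σt^2·t^2 = 2484, Σt^2·t = 316, Σt^2 = 60, Σt·t = 60, Σt = 4, Σ1 = 5.
Moment sums: Σt^2·s = 7650, Σt·s = 1002, Σs = 176.
Solving the 3×3 system (Gaussian elimination) gives p = 13087/4433, q = 10929/8866, r = -5374/4433.

p = 2.95, q = 1.23, r = -1.21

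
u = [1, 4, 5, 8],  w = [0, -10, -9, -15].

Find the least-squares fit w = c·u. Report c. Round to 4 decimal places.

c = -1.9340

Entries of XᵀX: Σu·u = 106.
For Xᵀw: Σu·w = -205.
Normal equations: [[106]]·[c]ᵀ = [-205]ᵀ.
Hence c = -205 / 106 ≈ -1.93396.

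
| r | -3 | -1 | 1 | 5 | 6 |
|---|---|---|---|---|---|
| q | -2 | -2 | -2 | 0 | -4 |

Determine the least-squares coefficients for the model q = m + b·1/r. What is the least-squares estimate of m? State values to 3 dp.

m = -2.000

With design matrix X, XᵀX = [[5, 1/30]; [1/30, 1961/900]] and Xᵀq = [-10, 0]ᵀ.
Determinant 5·(1961/900) − (1/30)² = 817/75.
m = ((-10)·(1961/900) − (1/30)·0)/(817/75) = -9805/4902; b = (5·0 − (1/30)·(-10))/(817/75) = 25/817.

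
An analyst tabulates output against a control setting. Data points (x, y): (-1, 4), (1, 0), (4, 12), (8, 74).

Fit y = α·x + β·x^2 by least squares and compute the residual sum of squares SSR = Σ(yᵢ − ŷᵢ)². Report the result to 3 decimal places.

MᵀM·[α, β]ᵀ = Mᵀy reads: 82·α + 576·β = 636;  576·α + 4354·β = 4932.
(Σx·x = 82, Σx·x^2 = 576, Σx^2·x^2 = 4354, Σx·y = 636, Σx^2·y = 4932.)
Eliminating β: 4354·(row 1) − 576·(row 2) gives 25252·α = 4354·636 − 576·4932 = -71688, so α = -17922/6313.
Then β = (4932 − 576·(-17922/6313))/4354 = 9522/6313.
Residuals: -2192/6313, 8400/6313, -4908/6313, 1130/6313; SSR = 15956/6313.

SSR = 2.527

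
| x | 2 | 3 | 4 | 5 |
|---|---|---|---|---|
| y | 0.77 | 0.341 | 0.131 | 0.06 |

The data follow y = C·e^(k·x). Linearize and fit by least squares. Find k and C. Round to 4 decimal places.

k = -0.8613, C = 4.3435

Taking logs, ln y = k·x + ln C, so regress ln y on x.
AᵀA = [[54.0000, 14.0000]; [14.0000, 4]], rhs = [-25.9476, -6.1832]ᵀ  (here Σx = 14.0000, Σ(x)² = 54.0000, Σln y = -6.1832, Σx·ln y = -25.9476).
Solving (det = 20.0000): k = -0.86128, ln C = 1.46869, so C = exp(1.46869) = 4.34353.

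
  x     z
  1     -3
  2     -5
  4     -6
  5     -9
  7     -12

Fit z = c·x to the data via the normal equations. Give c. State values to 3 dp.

c = -1.747

From the data, Σx·x = 95.
Moment sums: Σx·z = -166.
Normal equations: [[95]]·[c]ᵀ = [-166]ᵀ.
Hence c = -166 / 95 ≈ -1.74737.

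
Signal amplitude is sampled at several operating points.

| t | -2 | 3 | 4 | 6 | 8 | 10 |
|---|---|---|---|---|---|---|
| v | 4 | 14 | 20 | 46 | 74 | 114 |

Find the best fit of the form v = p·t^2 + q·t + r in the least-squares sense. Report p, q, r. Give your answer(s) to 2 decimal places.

Compute the Gram sums: Σt^2·t^2 = 15745, Σt^2·t = 1811, Σt^2 = 229, Σt·t = 229, Σt = 29, Σ1 = 6.
And Σt^2·v = 18254, Σt·v = 2122, Σv = 272.
So AᵀA·[p, q, r]ᵀ = Aᵀv: [[15745, 1811, 229]; [1811, 229, 29]; [229, 29, 6]]·[p, q, r]ᵀ = [18254, 2122, 272]ᵀ.
Row-reducing yields p = 5033/4862, q = 4291/4862, r = 3789/2431.

p = 1.04, q = 0.88, r = 1.56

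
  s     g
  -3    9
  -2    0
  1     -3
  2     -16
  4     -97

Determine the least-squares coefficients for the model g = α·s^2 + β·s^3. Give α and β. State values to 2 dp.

α = -2.02, β = -1.01

Sums needed: Σs^2·s^2 = 370, Σs^2·s^3 = 782, Σs^3·s^3 = 4954.
For Mᵀg: Σs^2·g = -1538, Σs^3·g = -6582.
So MᵀM·[α, β]ᵀ = Mᵀg: [[370, 782]; [782, 4954]]·[α, β]ᵀ = [-1538, -6582]ᵀ.
Δ = 370·4954 − 782² = 1221456.
α = ((-1538)·4954 − 782·(-6582))/1221456 = -154508/76341; β = (370·(-6582) − 782·(-1538))/1221456 = -77039/76341.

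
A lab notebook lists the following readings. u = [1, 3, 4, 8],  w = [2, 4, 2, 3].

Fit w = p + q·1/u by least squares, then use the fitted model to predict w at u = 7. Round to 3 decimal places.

ŵ = 3.053

Entries of AᵀA: Σ1 = 4, Σ1/u = 41/24, Σ1/u·1/u = 685/576.
Right-hand side: Σw = 11, Σ1/u·w = 101/24.
Normal equations: [[4, 41/24]; [41/24, 685/576]]·[p, q]ᵀ = [11, 101/24]ᵀ.
Eliminating q: (685/576)·(row 1) − (41/24)·(row 2) gives (353/192)·p = (685/576)·11 − (41/24)·(101/24) = 1697/288, so p = 3394/1059.
Then q = ((101/24) − (41/24)·(3394/1059))/(685/576) = -376/353.
At u = 7: ŵ = (3394/1059)·(1) + (-376/353)·(1/7) = 22630/7413.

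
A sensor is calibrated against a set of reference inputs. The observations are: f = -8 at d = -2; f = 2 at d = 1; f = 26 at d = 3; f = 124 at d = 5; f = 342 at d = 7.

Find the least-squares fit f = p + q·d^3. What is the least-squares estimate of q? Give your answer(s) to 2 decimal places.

q = 1.00

Setting ∂/∂p … = 0 gives: 5·p + 488·q = 486;  488·p + 134068·q = 133574.
(Σ1 = 5, Σd^3 = 488, Σd^3·d^3 = 134068, Σf = 486, Σd^3·f = 133574.)
Determinant 5·134068 − 488² = 432196.
p = (486·134068 − 488·133574)/432196 = -6766/108049; q = (5·133574 − 488·486)/432196 = 215351/216098.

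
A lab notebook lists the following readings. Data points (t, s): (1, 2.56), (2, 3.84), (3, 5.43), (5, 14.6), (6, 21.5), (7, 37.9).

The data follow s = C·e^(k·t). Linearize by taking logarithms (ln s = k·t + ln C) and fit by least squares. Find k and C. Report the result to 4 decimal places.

Let Y = ln s. Fitting Y = k·t + ln C by least squares:
Σt = 24.0000, Σ(t)² = 124.0000, Σln s = 13.3614, Σt·ln s = 65.9649.
Equations: 124.0000·k + 24.0000·ln C = 65.9649;  24.0000·k + 6·ln C = 13.3614.
Solving (det = 168.0000): k = 0.44711, ln C = 0.43847, so C = exp(0.43847) = 1.55033.

k = 0.4471, C = 1.5503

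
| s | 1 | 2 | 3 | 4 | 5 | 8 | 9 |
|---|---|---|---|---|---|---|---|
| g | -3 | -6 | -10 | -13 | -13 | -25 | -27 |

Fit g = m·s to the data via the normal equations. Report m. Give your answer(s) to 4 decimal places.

m = -3.0250

Setting ∂/∂m … = 0 gives: 200·m = -605.
(Σs·s = 200, Σs·g = -605.)
m = (-605)/200 = -3.025.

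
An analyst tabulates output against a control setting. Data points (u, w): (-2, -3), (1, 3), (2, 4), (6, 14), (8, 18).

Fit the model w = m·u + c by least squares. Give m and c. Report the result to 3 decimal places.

From the data, Σu·u = 109, Σu = 15, Σ1 = 5.
Moment sums: Σu·w = 245, Σw = 36.
So XᵀX·[m, c]ᵀ = Xᵀw: [[109, 15]; [15, 5]]·[m, c]ᵀ = [245, 36]ᵀ.
det = 109·5 − 15² = 320.
m = (245·5 − 15·36)/320 = 137/64; c = (109·36 − 15·245)/320 = 249/320.

m = 2.141, c = 0.778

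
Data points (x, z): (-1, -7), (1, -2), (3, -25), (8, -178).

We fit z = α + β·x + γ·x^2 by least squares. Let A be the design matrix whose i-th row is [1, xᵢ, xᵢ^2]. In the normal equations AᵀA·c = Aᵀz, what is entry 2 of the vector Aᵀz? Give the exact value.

Entry 2 ↔ basis x, so (Aᵀz)_{2} = Σᵢ (x)·zᵢ = (-1)·(-7) + (1)·(-2) + (3)·(-25) + (8)·(-178) = -1494.

-1494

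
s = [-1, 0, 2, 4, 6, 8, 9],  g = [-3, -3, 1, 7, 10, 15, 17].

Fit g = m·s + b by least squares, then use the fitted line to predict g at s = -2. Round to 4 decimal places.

ĝ = -6.3810

MᵀM·[m, b]ᵀ = Mᵀg reads: 202·m + 28·b = 366;  28·m + 7·b = 44.
(Σs·s = 202, Σs = 28, Σ1 = 7, Σs·g = 366, Σg = 44.)
Δ = 202·7 − 28² = 630.
m = (366·7 − 28·44)/630 = 19/9; b = (202·44 − 28·366)/630 = -136/63.
At s = -2: ĝ = (19/9)·(-2) + (-136/63)·(1) = -134/21.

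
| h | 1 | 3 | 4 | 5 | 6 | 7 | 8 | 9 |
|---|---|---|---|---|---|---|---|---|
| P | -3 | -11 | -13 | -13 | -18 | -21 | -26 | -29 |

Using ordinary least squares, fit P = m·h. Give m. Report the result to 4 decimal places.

Entries of XᵀX: Σh·h = 281.
And Σh·P = -877.
m = (-877)/281 = -3.121.

m = -3.1210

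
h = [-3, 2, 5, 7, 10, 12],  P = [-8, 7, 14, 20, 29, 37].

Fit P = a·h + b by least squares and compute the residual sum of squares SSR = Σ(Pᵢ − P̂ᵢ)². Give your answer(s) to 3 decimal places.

SSR = 5.191

Normal-equation sums: Σh·h = 331, Σh = 33, Σ1 = 6.
Right-hand side: Σh·P = 982, ΣP = 99.
Eliminating b: 6·(row 1) − 33·(row 2) gives 897·a = 6·982 − 33·99 = 2625, so a = 875/299.
Then b = (99 − 33·(875/299))/6 = 121/299.
Residuals: 112/299, 222/299, -310/299, -266/299, -200/299, 34/23; SSR = 1552/299.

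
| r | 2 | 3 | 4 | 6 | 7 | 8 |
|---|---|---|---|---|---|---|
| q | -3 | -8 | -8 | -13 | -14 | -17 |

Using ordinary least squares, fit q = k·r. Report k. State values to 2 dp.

With design matrix M, MᵀM = [[178]] and Mᵀq = [-374]ᵀ.
k = (-374)/178 = -2.10112.

k = -2.10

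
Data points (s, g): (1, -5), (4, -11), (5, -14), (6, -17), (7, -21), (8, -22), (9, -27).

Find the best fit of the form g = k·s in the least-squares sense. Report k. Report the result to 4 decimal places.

AᵀA·[k]ᵀ = Aᵀg reads: 272·k = -787.
(Σs·s = 272, Σs·g = -787.)
k = (-787)/272 = -2.89338.

k = -2.8934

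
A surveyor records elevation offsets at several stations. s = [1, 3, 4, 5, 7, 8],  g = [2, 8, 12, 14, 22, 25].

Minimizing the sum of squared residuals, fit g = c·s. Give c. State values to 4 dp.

Sums needed: Σs·s = 164.
For Xᵀg: Σs·g = 498.
c = 498/164 = 3.03659.

c = 3.0366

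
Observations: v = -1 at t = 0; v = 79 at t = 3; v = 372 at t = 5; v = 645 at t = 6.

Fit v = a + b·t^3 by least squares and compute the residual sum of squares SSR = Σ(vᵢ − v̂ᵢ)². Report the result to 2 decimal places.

Normal-equation sums: Σ1 = 4, Σt^3 = 368, Σt^3·t^3 = 63010.
Right-hand side: Σv = 1095, Σt^3·v = 187953.
Normal equations: [[4, 368]; [368, 63010]]·[a, b]ᵀ = [1095, 187953]ᵀ.
Eliminating b: 63010·(row 1) − 368·(row 2) gives 116616·a = 63010·1095 − 368·187953 = -170754, so a = -28459/19436.
Then b = (187953 − 368·(-28459/19436))/63010 = 29071/9718.
Residuals: 9023/19436, -5931/19436, -9099/19436, 6007/19436; SSR = 12115/19436.

SSR = 0.62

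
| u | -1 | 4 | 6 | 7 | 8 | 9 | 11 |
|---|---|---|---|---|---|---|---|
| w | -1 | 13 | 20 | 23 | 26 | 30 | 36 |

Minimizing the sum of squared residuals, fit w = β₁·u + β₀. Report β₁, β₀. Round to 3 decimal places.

β₁ = 3.106, β₀ = 1.475

XᵀX·[β₁, β₀]ᵀ = Xᵀw reads: 368·β₁ + 44·β₀ = 1208;  44·β₁ + 7·β₀ = 147.
(Σu·u = 368, Σu = 44, Σ1 = 7, Σu·w = 1208, Σw = 147.)
Eliminating β₀: 7·(row 1) − 44·(row 2) gives 640·β₁ = 7·1208 − 44·147 = 1988, so β₁ = 497/160.
Then β₀ = (147 − 44·(497/160))/7 = 59/40.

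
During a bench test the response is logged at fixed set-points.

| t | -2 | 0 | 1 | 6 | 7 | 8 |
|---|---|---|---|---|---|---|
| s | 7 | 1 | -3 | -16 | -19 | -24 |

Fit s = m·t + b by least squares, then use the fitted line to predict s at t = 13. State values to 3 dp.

ŝ = -37.557

The normal system XᵀX·[m, b]ᵀ = Xᵀs is [[154, 20]; [20, 6]]·[m, b]ᵀ = [-438, -54]ᵀ.
Determinant 154·6 − 20² = 524.
m = ((-438)·6 − 20·(-54))/524 = -387/131; b = (154·(-54) − 20·(-438))/524 = 111/131.
At t = 13: ŝ = (-387/131)·(13) + (111/131)·(1) = -4920/131.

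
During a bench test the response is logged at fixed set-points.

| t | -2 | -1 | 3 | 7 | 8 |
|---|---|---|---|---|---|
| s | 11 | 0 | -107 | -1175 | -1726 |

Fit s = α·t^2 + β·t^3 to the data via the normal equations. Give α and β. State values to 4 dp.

The normal equations are: 6595·α + 49785·β = -168958;  49785·α + 380587·β = -1289714.
Eliminating β: 380587·(row 1) − 49785·(row 2) gives 31425040·α = 380587·(-168958) − 49785·(-1289714) = -94806856, so α = -11850857/3928130.
Then β = ((-1289714) − 49785·(-11850857/3928130))/380587 = -2352245/785626.

α = -3.0169, β = -2.9941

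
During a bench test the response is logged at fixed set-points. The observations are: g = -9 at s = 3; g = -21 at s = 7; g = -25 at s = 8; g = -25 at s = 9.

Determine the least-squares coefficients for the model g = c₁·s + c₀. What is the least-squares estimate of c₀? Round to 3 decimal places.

c₀ = -0.807

XᵀX·[c₁, c₀]ᵀ = Xᵀg reads: 203·c₁ + 27·c₀ = -599;  27·c₁ + 4·c₀ = -80.
Δ = 203·4 − 27² = 83.
c₁ = ((-599)·4 − 27·(-80))/83 = -236/83; c₀ = (203·(-80) − 27·(-599))/83 = -67/83.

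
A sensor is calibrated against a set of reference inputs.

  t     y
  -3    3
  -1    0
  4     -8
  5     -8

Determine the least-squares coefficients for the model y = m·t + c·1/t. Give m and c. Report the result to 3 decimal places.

m = -1.741, c = 1.948

The normal system XᵀX·[m, c]ᵀ = Xᵀy is [[51, 4]; [4, 4369/3600]]·[m, c]ᵀ = [-81, -23/5]ᵀ.
Eliminating c: (4369/3600)·(row 1) − 4·(row 2) gives (55073/1200)·m = (4369/3600)·(-81) − 4·(-23/5) = -31961/400, so m = -95883/55073.
Then c = ((-23/5) − 4·(-95883/55073))/(4369/3600) = 107280/55073.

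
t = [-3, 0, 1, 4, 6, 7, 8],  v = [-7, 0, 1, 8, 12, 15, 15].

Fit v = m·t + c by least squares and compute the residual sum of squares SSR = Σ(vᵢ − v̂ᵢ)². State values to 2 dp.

SSR = 2.85

Compute the Gram sums: Σt·t = 175, Σt = 23, Σ1 = 7.
And Σt·v = 351, Σv = 44.
Normal equations: [[175, 23]; [23, 7]]·[m, c]ᵀ = [351, 44]ᵀ.
Eliminating c: 7·(row 1) − 23·(row 2) gives 696·m = 7·351 − 23·44 = 1445, so m = 1445/696.
Then c = (44 − 23·(1445/696))/7 = -373/696.
Residuals: -41/174, 373/696, -47/87, 161/696, 55/696, 349/348, -249/232; SSR = 1985/696.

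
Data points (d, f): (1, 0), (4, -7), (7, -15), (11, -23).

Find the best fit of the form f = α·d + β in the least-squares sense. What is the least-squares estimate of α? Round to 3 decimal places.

The normal equations are: 187·α + 23·β = -386;  23·α + 4·β = -45.
Δ = 187·4 − 23² = 219.
α = ((-386)·4 − 23·(-45))/219 = -509/219; β = (187·(-45) − 23·(-386))/219 = 463/219.

α = -2.324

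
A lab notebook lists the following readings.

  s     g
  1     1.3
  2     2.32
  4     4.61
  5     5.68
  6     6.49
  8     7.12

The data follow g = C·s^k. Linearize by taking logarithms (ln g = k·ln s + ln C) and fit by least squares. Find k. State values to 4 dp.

Linearized form: ln g = k·ln s + ln C. From the 6 transformed points,
Σln s = 7.5601, Σ(ln s)² = 12.5270, Σln g = 8.2023, Σln s·ln g = 12.9302.
Equations: 12.5270·k + 7.5601·ln C = 12.9302;  7.5601·k + 6·ln C = 8.2023.
Slope k = (n·Σln s·ln g − Σln s·Σln g)/(n·Σ(ln s)² − (Σln s)²) = (6·12.9302 − 7.5601·8.2023)/18.0074 = 0.86473; ln C = (Σln g − k·Σln s)/n = 0.27748.

k = 0.8647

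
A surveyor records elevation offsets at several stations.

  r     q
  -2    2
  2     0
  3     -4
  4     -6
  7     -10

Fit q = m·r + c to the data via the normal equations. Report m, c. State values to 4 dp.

m = -1.3925, c = 0.2991

Sums needed: Σr·r = 82, Σr = 14, Σ1 = 5.
Moment sums: Σr·q = -110, Σq = -18.
Determinant 82·5 − 14² = 214.
m = ((-110)·5 − 14·(-18))/214 = -149/107; c = (82·(-18) − 14·(-110))/214 = 32/107.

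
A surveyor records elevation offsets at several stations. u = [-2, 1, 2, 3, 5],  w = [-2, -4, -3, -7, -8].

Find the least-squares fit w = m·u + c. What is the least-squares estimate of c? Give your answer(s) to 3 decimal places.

Sums needed: Σu·u = 43, Σu = 9, Σ1 = 5.
Right-hand side: Σu·w = -67, Σw = -24.
So AᵀA·[m, c]ᵀ = Aᵀw: [[43, 9]; [9, 5]]·[m, c]ᵀ = [-67, -24]ᵀ.
Δ = 43·5 − 9² = 134.
m = ((-67)·5 − 9·(-24))/134 = -119/134; c = (43·(-24) − 9·(-67))/134 = -429/134.

c = -3.201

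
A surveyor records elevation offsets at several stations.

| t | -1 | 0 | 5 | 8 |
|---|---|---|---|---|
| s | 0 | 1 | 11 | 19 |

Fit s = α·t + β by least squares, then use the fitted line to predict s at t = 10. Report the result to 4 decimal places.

Compute the Gram sums: Σt·t = 90, Σt = 12, Σ1 = 4.
Moment sums: Σt·s = 207, Σs = 31.
det = 90·4 − 12² = 216.
α = (207·4 − 12·31)/216 = 19/9; β = (90·31 − 12·207)/216 = 17/12.
At t = 10: ŝ = (19/9)·(10) + (17/12)·(1) = 811/36.

ŝ = 22.5278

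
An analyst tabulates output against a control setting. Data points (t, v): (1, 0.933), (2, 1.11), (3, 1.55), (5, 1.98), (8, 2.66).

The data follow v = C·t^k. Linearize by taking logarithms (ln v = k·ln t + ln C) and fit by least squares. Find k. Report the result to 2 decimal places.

k = 0.52

Let Y = ln v. Fitting Y = k·ln t + ln C by least squares:
XᵀX = [[8.6018, 5.4806]; [5.4806, 5]], rhs = [3.6876, 2.1347]ᵀ  (here Σln t = 5.4806, Σ(ln t)² = 8.6018, Σln v = 2.1347, Σln t·ln v = 3.6876).
Δ = 8.6018·5 − (5.4806)² = 12.9714; k = (3.6876·5 − 5.4806·2.1347)/12.9714 = 0.51948, ln C = (8.6018·2.1347 − 5.4806·3.6876)/12.9714 = -0.14248.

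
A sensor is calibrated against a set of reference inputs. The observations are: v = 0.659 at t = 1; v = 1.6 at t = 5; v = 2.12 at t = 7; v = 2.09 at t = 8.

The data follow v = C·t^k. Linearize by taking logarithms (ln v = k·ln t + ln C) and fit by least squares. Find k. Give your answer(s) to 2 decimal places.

With ln vᵢ as the transformed response and ln tᵢ as the regressor:
Sums: Σln t = 5.6348, Σ(ln t)² = 10.7009, Σln v = 1.5416, Σln t·ln v = 3.7515.
Normal system: [[10.7009, 5.6348]; [5.6348, 4]]·[k, ln C]ᵀ = [3.7515, 1.5416]ᵀ.
Slope k = (n·Σln t·ln v − Σln t·Σln v)/(n·Σ(ln t)² − (Σln t)²) = (4·3.7515 − 5.6348·1.5416)/11.0529 = 0.57177; ln C = (Σln v − k·Σln t)/n = -0.42007.

k = 0.57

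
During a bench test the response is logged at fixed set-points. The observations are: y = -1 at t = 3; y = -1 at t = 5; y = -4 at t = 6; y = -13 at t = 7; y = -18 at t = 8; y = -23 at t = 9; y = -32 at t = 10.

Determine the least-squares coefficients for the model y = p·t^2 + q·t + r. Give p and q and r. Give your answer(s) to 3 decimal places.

Entries of MᵀM: Σt^2·t^2 = 25060, Σt^2·t = 2952, Σt^2 = 364, Σt·t = 364, Σt = 48, Σ1 = 7.
And Σt^2·y = -7030, Σt·y = -794, Σy = -92.
Inverting the 3×3 Gram matrix, [p, q, r]ᵀ = [-487/726, 991/242, -2302/363]ᵀ.

p = -0.671, q = 4.095, r = -6.342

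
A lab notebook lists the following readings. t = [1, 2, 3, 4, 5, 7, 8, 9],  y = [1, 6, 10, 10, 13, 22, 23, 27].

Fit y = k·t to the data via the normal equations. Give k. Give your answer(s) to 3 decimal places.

k = 2.928

From the data, Σt·t = 249.
For Mᵀy: Σt·y = 729.
So MᵀM·[k]ᵀ = Mᵀy: [[249]]·[k]ᵀ = [729]ᵀ.
k = 729/249 = 2.92771.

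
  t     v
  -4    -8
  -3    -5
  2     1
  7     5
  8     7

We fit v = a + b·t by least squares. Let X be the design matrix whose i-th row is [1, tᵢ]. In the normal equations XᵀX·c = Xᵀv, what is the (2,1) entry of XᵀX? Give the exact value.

10

Row 2 ↔ basis t, column 1 ↔ basis 1, so (XᵀX)_{2,1} = Σᵢ t = (-4)·(1) + (-3)·(1) + (2)·(1) + (7)·(1) + (8)·(1) = 10.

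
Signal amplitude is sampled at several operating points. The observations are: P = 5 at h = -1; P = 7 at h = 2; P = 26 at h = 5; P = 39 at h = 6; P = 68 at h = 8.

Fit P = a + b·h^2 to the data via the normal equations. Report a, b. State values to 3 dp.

a = 2.853, b = 1.006

Compute the Gram sums: Σ1 = 5, Σh^2 = 130, Σh^2·h^2 = 6034.
For MᵀP: ΣP = 145, Σh^2·P = 6439.
MᵀM·[a, b]ᵀ = MᵀP becomes [[5, 130]; [130, 6034]]·[a, b]ᵀ = [145, 6439]ᵀ.
Δ = 5·6034 − 130² = 13270.
a = (145·6034 − 130·6439)/13270 = 3786/1327; b = (5·6439 − 130·145)/13270 = 2669/2654.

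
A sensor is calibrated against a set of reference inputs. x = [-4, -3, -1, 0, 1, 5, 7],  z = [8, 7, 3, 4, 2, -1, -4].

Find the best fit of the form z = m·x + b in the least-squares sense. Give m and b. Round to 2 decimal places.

The normal equations are: 101·m + 5·b = -87;  5·m + 7·b = 19.
(Σx·x = 101, Σx = 5, Σ1 = 7, Σx·z = -87, Σz = 19.)
Determinant 101·7 − 5² = 682.
m = ((-87)·7 − 5·19)/682 = -32/31; b = (101·19 − 5·(-87))/682 = 107/31.

m = -1.03, b = 3.45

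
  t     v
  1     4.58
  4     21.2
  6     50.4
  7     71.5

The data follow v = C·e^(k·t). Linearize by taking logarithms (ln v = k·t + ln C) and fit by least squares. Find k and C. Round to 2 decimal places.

k = 0.46, C = 3.04

Let Y = ln v. Fitting Y = k·t + ln C by least squares:
Σt = 18.0000, Σ(t)² = 102.0000, Σln v = 12.7654, Σt·ln v = 67.1455.
Normal system: [[102.0000, 18.0000]; [18.0000, 4]]·[k, ln C]ᵀ = [67.1455, 12.7654]ᵀ.
Solving (det = 84.0000): k = 0.46197, ln C = 1.11250, so C = exp(1.11250) = 3.04196.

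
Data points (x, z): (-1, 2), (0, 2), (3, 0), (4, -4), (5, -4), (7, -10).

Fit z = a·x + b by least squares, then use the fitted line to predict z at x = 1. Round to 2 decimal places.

Entries of AᵀA: Σx·x = 100, Σx = 18, Σ1 = 6.
For Aᵀz: Σx·z = -108, Σz = -14.
So AᵀA·[a, b]ᵀ = Aᵀz: [[100, 18]; [18, 6]]·[a, b]ᵀ = [-108, -14]ᵀ.
Determinant 100·6 − 18² = 276.
a = ((-108)·6 − 18·(-14))/276 = -33/23; b = (100·(-14) − 18·(-108))/276 = 136/69.
At x = 1: ẑ = (-33/23)·(1) + (136/69)·(1) = 37/69.

ẑ = 0.54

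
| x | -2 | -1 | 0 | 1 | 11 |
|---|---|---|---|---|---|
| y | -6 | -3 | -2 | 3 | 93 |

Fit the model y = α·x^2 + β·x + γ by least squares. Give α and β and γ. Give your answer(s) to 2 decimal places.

α = 0.48, β = 3.28, γ = -1.08

Normal-equation sums: Σx^2·x^2 = 14659, Σx^2·x = 1323, Σx^2 = 127, Σx·x = 127, Σx = 9, Σ1 = 5.
For Aᵀy: Σx^2·y = 11229, Σx·y = 1041, Σy = 85.
Row-reducing yields α = 41411/86359, β = 283092/86359, γ = -93302/86359.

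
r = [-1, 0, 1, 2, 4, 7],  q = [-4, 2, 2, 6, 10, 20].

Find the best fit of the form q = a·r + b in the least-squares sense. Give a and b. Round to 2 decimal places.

a = 2.80, b = -0.07

Compute the Gram sums: Σr·r = 71, Σr = 13, Σ1 = 6.
Moment sums: Σr·q = 198, Σq = 36.
XᵀX·[a, b]ᵀ = Xᵀq becomes [[71, 13]; [13, 6]]·[a, b]ᵀ = [198, 36]ᵀ.
Δ = 71·6 − 13² = 257.
a = (198·6 − 13·36)/257 = 720/257; b = (71·36 − 13·198)/257 = -18/257.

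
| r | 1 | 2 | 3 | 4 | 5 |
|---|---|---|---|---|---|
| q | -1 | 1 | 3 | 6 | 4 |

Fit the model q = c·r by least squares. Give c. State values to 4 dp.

Setting ∂/∂c … = 0 gives: 55·c = 54.
(Σr·r = 55, Σr·q = 54.)
Hence c = 54 / 55 ≈ 0.981818.

c = 0.9818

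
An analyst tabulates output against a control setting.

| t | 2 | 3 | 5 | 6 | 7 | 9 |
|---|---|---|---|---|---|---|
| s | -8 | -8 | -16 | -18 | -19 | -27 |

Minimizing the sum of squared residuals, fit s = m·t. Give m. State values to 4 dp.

m = -2.9608

XᵀX·[m]ᵀ = Xᵀs reads: 204·m = -604.
m = (-604)/204 = -2.96078.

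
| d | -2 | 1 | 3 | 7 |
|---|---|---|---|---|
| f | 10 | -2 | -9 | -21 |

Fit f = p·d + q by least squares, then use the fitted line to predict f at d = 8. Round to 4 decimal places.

f̂ = -25.2047

Sums needed: Σd·d = 63, Σd = 9, Σ1 = 4.
Right-hand side: Σd·f = -196, Σf = -22.
det = 63·4 − 9² = 171.
p = ((-196)·4 − 9·(-22))/171 = -586/171; q = (63·(-22) − 9·(-196))/171 = 42/19.
At d = 8: f̂ = (-586/171)·(8) + (42/19)·(1) = -4310/171.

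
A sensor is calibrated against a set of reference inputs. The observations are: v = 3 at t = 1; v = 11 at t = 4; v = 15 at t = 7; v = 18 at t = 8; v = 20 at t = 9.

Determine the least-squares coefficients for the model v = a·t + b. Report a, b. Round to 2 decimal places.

a = 2.04, b = 1.56

From the data, Σt·t = 211, Σt = 29, Σ1 = 5.
And Σt·v = 476, Σv = 67.
Δ = 211·5 − 29² = 214.
a = (476·5 − 29·67)/214 = 437/214; b = (211·67 − 29·476)/214 = 333/214.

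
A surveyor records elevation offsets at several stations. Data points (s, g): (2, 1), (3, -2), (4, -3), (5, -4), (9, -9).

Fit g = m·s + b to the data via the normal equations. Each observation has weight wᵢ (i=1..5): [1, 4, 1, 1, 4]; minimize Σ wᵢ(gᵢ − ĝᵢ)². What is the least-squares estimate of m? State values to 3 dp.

m = -1.240

Entries of MᵀWM: Σwᵢ·s·s = 405, Σwᵢ·s = 59, Σwᵢ·1 = 11.
For MᵀWg: Σwᵢ·s·g = -378, Σwᵢ·g = -50.
Normal equations: [[405, 59]; [59, 11]]·[m, b]ᵀ = [-378, -50]ᵀ.
Determinant 405·11 − 59² = 974.
m = ((-378)·11 − 59·(-50))/974 = -604/487; b = (405·(-50) − 59·(-378))/974 = 1026/487.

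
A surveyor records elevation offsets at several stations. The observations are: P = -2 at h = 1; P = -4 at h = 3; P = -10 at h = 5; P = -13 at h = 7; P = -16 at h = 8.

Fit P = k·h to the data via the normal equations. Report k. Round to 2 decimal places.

Entries of MᵀM: Σh·h = 148.
And Σh·P = -283.
Normal equations: [[148]]·[k]ᵀ = [-283]ᵀ.
k = (-283)/148 = -1.91216.

k = -1.91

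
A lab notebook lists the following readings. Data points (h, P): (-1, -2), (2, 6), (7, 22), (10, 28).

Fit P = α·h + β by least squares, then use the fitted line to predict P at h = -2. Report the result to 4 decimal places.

P̂ = -4.7534

Entries of XᵀX: Σh·h = 154, Σh = 18, Σ1 = 4.
Moment sums: Σh·P = 448, ΣP = 54.
Normal equations: [[154, 18]; [18, 4]]·[α, β]ᵀ = [448, 54]ᵀ.
Eliminating β: 4·(row 1) − 18·(row 2) gives 292·α = 4·448 − 18·54 = 820, so α = 205/73.
Then β = (54 − 18·(205/73))/4 = 63/73.
At h = -2: P̂ = (205/73)·(-2) + (63/73)·(1) = -347/73.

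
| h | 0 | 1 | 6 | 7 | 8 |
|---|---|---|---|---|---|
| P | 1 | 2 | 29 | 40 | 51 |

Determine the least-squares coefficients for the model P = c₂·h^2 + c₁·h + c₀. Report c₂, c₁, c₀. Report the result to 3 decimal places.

c₂ = 0.775, c₁ = 0.062, c₀ = 1.062

The normal system XᵀX·[c₂, c₁, c₀]ᵀ = XᵀP is [[7794, 1072, 150]; [1072, 150, 22]; [150, 22, 5]]·[c₂, c₁, c₀]ᵀ = [6270, 864, 123]ᵀ.
Inverting the 3×3 Gram matrix, [c₂, c₁, c₀]ᵀ = [5328/6871, 429/6871, 7299/6871]ᵀ.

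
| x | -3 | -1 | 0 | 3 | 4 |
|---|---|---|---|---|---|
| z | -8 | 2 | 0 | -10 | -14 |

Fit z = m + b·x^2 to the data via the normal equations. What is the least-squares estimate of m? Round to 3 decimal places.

m = 1.000

Setting ∂/∂m … = 0 gives: 5·m + 35·b = -30;  35·m + 419·b = -384.
Δ = 5·419 − 35² = 870.
m = ((-30)·419 − 35·(-384))/870 = 1; b = (5·(-384) − 35·(-30))/870 = -1.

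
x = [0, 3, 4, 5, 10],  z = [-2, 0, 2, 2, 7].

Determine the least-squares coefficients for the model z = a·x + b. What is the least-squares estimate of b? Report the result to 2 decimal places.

Entries of AᵀA: Σx·x = 150, Σx = 22, Σ1 = 5.
For Aᵀz: Σx·z = 88, Σz = 9.
So AᵀA·[a, b]ᵀ = Aᵀz: [[150, 22]; [22, 5]]·[a, b]ᵀ = [88, 9]ᵀ.
Δ = 150·5 − 22² = 266.
a = (88·5 − 22·9)/266 = 121/133; b = (150·9 − 22·88)/266 = -293/133.

b = -2.20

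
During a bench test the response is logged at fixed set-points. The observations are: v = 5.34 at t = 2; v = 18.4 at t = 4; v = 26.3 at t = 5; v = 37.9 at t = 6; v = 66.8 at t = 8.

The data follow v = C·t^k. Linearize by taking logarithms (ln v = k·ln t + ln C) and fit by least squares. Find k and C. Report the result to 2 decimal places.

Let Y = ln v. Fitting Y = k·ln t + ln C by least squares:
XᵀX = [[12.5270, 7.5601]; [7.5601, 5]], rhs = [25.7109, 15.6938]ᵀ  (here Σln t = 7.5601, Σ(ln t)² = 12.5270, Σln v = 15.6938, Σln t·ln v = 25.7109).
Solving (det = 5.4804): k = 1.80791, ln C = 0.40517, so C = exp(0.40517) = 1.49956.

k = 1.81, C = 1.50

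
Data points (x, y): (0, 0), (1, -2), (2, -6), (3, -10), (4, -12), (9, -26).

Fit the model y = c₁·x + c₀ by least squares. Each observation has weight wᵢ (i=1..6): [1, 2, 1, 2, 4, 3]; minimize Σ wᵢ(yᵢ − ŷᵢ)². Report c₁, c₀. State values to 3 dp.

c₁ = -2.906, c₀ = -0.151

With design matrix M, MᵀWM = [[331, 53]; [53, 13]] and MᵀWy = [-970, -156]ᵀ.
Determinant 331·13 − 53² = 1494.
c₁ = ((-970)·13 − 53·(-156))/1494 = -2171/747; c₀ = (331·(-156) − 53·(-970))/1494 = -113/747.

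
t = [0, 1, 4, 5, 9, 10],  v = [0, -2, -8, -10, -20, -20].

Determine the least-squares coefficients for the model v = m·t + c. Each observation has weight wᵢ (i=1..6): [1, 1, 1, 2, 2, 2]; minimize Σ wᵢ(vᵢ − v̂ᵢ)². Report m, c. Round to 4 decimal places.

Setting ∂/∂m … = 0 gives: 429·m + 53·c = -894;  53·m + 9·c = -110.
(Σwᵢ·t·t = 429, Σwᵢ·t = 53, Σwᵢ·1 = 9, Σwᵢ·t·v = -894, Σwᵢ·v = -110.)
Determinant 429·9 − 53² = 1052.
m = ((-894)·9 − 53·(-110))/1052 = -554/263; c = (429·(-110) − 53·(-894))/1052 = 48/263.

m = -2.1065, c = 0.1825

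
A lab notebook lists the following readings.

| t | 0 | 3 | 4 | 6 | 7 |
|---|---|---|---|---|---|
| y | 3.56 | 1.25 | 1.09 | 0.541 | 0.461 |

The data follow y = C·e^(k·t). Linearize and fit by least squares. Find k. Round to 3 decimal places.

Linearized form: ln y = k·t + ln C. From the 5 transformed points,
Σt = 20.0000, Σ(t)² = 110.0000, Σln y = 0.1904, Σt·ln y = -8.0924.
Equations: 110.0000·k + 20.0000·ln C = -8.0924;  20.0000·k + 5·ln C = 0.1904.
Δ = 110.0000·5 − (20.0000)² = 150.0000; k = (-8.0924·5 − 20.0000·0.1904)/150.0000 = -0.29513, ln C = (110.0000·0.1904 − 20.0000·-8.0924)/150.0000 = 1.21860.

k = -0.295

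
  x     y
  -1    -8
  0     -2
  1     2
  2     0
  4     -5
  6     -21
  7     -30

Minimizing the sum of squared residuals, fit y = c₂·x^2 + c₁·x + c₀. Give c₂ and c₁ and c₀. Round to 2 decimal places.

c₂ = -1.13, c₁ = 3.85, c₀ = -2.28

Normal-equation sums: Σx^2·x^2 = 3971, Σx^2·x = 631, Σx^2 = 107, Σx·x = 107, Σx = 19, Σ1 = 7.
For Mᵀy: Σx^2·y = -2312, Σx·y = -346, Σy = -64.
MᵀM·[c₂, c₁, c₀]ᵀ = Mᵀy becomes [[3971, 631, 107]; [631, 107, 19]; [107, 19, 7]]·[c₂, c₁, c₀]ᵀ = [-2312, -346, -64]ᵀ.
Inverting the 3×3 Gram matrix, [c₂, c₁, c₀]ᵀ = [-2224/1963, 15127/3926, -8963/3926]ᵀ.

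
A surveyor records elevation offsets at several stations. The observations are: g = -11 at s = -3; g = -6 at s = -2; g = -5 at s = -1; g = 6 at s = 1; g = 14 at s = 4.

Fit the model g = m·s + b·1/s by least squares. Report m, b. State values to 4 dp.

m = 3.3035, b = 1.9183

The normal system XᵀX·[m, b]ᵀ = Xᵀg is [[31, 5]; [5, 349/144]]·[m, b]ᵀ = [112, 127/6]ᵀ.
det = 31·(349/144) − 5² = 7219/144.
m = (112·(349/144) − 5·(127/6))/(7219/144) = 23848/7219; b = (31·(127/6) − 5·112)/(7219/144) = 13848/7219.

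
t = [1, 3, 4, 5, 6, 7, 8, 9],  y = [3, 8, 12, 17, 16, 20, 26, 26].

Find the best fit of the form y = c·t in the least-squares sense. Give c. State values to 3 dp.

Normal-equation sums: Σt·t = 281.
And Σt·y = 838.
Hence c = 838 / 281 ≈ 2.98221.

c = 2.982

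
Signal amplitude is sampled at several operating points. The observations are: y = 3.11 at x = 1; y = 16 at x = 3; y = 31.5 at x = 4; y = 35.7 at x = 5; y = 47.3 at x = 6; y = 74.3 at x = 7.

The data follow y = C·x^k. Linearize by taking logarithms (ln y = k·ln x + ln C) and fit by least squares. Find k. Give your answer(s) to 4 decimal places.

Let Y = ln y. Fitting Y = k·ln x + ln C by least squares:
Sums: Σln x = 7.8320, Σ(ln x)² = 12.7160, Σln y = 19.0970, Σln x·ln y = 28.8758.
Normal system: [[12.7160, 7.8320]; [7.8320, 6]]·[k, ln C]ᵀ = [28.8758, 19.0970]ᵀ.
Solving (det = 14.9557): k = 1.58382, ln C = 1.11541.

k = 1.5838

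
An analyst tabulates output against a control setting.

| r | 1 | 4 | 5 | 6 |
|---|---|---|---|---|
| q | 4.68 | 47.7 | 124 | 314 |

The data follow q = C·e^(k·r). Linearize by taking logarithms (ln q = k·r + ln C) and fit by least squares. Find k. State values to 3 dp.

Taking logs, ln q = k·r + ln C, so regress ln q on r.
XᵀX = [[78.0000, 16.0000]; [16.0000, 4]], rhs = [75.6008, 15.9779]ᵀ  (here Σr = 16.0000, Σ(r)² = 78.0000, Σln q = 15.9779, Σr·ln q = 75.6008).
Solving (det = 56.0000): k = 0.83494, ln C = 0.65471.

k = 0.835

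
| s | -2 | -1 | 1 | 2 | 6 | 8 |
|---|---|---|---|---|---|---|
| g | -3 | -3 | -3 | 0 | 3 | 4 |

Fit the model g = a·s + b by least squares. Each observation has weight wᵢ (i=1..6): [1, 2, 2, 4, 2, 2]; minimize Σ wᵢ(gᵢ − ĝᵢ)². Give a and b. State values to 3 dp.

a = 0.804, b = -2.180

Forming MᵀWM = [[224, 34]; [34, 13]] and MᵀWg = [106, -1]ᵀ gives MᵀWM·[a, b]ᵀ = MᵀWg.
det = 224·13 − 34² = 1756.
a = (106·13 − 34·(-1))/1756 = 353/439; b = (224·(-1) − 34·106)/1756 = -957/439.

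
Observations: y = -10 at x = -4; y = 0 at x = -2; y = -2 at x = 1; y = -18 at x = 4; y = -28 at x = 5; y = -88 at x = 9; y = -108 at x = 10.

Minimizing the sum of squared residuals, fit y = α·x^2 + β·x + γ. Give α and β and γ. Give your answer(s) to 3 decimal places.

α = -0.986, β = -1.062, γ = 1.422

Compute the Gram sums: Σx^2·x^2 = 17715, Σx^2·x = 1847, Σx^2 = 243, Σx·x = 243, Σx = 23, Σ1 = 7.
Right-hand side: Σx^2·y = -19078, Σx·y = -2046, Σy = -254.
So AᵀA·[α, β, γ]ᵀ = Aᵀy: [[17715, 1847, 243]; [1847, 243, 23]; [243, 23, 7]]·[α, β, γ]ᵀ = [-19078, -2046, -254]ᵀ.
Solving the 3×3 system (Gaussian elimination) gives α = -97922/99343, β = -105530/99343, γ = 141302/99343.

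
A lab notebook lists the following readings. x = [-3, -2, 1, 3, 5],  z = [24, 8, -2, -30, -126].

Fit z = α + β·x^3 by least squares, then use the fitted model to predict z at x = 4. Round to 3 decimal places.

ẑ = -65.423

MᵀM·[α, β]ᵀ = Mᵀz reads: 5·α + 118·β = -126;  118·α + 17148·β = -17274.
Δ = 5·17148 − 118² = 71816.
α = ((-126)·17148 − 118·(-17274))/71816 = -30579/17954; β = (5·(-17274) − 118·(-126))/71816 = -35751/35908.
At x = 4: ẑ = (-30579/17954)·(1) + (-35751/35908)·(64) = -1174611/17954.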